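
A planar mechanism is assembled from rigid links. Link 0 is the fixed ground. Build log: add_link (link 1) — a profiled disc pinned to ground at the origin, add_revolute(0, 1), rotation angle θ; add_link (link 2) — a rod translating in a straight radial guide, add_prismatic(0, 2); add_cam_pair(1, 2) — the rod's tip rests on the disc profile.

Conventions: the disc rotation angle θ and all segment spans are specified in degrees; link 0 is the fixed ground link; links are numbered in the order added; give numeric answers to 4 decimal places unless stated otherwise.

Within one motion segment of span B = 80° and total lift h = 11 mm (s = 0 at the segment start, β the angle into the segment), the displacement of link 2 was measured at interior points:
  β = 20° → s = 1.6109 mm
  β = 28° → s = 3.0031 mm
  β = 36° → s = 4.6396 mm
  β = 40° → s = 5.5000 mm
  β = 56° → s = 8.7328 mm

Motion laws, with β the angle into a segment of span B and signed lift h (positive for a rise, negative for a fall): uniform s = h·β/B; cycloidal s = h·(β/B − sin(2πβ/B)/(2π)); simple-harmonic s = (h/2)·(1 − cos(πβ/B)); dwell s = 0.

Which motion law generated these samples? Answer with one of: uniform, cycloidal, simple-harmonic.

candidates at β/B = r: uniform s = h·r (linear in β); cycloidal s = h·(r − sin(2πr)/(2π)); simple-harmonic s = (h/2)(1 − cos(πr))
β=20°: printed 1.6109 | uniform 2.7500, cycloidal 0.9993, simple-harmonic 1.6109
β=28°: printed 3.0031 | uniform 3.8500, cycloidal 2.4337, simple-harmonic 3.0031
β=36°: printed 4.6396 | uniform 4.9500, cycloidal 4.4090, simple-harmonic 4.6396
β=40°: printed 5.5000 | uniform 5.5000, cycloidal 5.5000, simple-harmonic 5.5000
β=56°: printed 8.7328 | uniform 7.7000, cycloidal 9.3650, simple-harmonic 8.7328
only one law matches every sample → simple-harmonic

simple-harmonic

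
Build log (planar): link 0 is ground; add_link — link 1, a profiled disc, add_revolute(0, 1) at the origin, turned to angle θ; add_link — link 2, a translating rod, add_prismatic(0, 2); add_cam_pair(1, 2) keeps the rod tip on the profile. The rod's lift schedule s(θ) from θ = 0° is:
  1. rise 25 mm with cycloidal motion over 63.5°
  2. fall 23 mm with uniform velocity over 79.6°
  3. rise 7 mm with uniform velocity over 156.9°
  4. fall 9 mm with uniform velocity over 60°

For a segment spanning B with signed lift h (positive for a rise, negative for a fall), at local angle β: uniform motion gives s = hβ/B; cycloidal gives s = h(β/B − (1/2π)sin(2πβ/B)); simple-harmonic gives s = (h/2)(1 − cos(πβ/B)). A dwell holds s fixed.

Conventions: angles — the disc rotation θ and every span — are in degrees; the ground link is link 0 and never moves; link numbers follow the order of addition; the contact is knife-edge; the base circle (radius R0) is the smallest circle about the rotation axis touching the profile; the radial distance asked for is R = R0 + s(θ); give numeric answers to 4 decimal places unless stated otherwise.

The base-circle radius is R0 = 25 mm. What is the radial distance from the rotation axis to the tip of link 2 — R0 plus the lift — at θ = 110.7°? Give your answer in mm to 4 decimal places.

seg 1 [0°–63.5°] cycloidal, h=25: full span → s += 25 → s = 25.0000
seg 2 [63.5°–143.1°] uniform, h=-23: θ=110.7° here. β=47.2, B=79.6. -23·47.2/79.6 = -13.6382 → s = 11.3618
R = R0 + s = 25 + 11.3618 = 36.3618

36.3618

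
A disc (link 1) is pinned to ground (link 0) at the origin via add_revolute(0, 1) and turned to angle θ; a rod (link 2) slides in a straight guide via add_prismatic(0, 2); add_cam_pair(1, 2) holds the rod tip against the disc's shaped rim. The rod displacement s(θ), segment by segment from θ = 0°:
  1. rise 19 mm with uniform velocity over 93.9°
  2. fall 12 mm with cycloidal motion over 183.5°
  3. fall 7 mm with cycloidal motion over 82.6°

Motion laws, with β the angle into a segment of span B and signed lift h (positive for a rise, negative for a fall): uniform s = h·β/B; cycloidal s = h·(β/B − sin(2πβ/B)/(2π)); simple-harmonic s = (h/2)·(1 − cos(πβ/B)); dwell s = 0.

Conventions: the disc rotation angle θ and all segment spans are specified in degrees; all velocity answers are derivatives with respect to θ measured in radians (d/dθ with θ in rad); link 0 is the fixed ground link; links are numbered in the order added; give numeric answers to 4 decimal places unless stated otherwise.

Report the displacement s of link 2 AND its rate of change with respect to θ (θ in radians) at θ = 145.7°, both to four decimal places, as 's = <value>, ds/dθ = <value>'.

segment 1 (0° to 93.9°, uniform, h = 19) is passed completely: s = 0.0000 + (19) = 19.0000
θ = 145.7° falls in segment 2 (93.9° to 277.4°, cycloidal, h = -12): β = 145.7 − 93.9 = 51.8°, B = 183.5°; Δs = -12·(0.2823 − sin(2π·0.2823)/(2π)) = -1.5168; s = 19.0000 − 1.5168 = 17.4832
velocity in seg [93.9°–277.4°] (cycloidal), θ in radians: β = 51.8° = 0.9041 rad, B = 183.5° = 3.2027 rad; ds/dθ = (h/B)(1 − cos(2πβ/B)) = ((-12)/3.2027)(1 − cos(2π·0.2823)) = -4.501810 mm/rad

s = 17.4832, ds/dθ = -4.5018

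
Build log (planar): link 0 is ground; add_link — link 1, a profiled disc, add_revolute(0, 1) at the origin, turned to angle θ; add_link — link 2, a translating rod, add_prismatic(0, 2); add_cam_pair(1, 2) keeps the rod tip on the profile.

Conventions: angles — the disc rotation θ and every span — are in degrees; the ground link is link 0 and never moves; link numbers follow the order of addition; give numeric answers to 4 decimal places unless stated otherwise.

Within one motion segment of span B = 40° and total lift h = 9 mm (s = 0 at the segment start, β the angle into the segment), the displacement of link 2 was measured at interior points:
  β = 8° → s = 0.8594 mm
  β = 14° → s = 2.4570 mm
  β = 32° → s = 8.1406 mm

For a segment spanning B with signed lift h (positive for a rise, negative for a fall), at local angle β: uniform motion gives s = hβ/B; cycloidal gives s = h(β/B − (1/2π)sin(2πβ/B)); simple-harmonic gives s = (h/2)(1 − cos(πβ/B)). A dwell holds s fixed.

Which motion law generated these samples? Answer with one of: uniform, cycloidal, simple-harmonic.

candidates at β/B = r: uniform s = h·r (linear in β); cycloidal s = h·(r − sin(2πr)/(2π)); simple-harmonic s = (h/2)(1 − cos(πr))
β=8°: printed 0.8594 | uniform 1.8000, cycloidal 0.4377, simple-harmonic 0.8594
β=14°: printed 2.4570 | uniform 3.1500, cycloidal 1.9912, simple-harmonic 2.4570
β=32°: printed 8.1406 | uniform 7.2000, cycloidal 8.5623, simple-harmonic 8.1406
only one law matches every sample → simple-harmonic

simple-harmonic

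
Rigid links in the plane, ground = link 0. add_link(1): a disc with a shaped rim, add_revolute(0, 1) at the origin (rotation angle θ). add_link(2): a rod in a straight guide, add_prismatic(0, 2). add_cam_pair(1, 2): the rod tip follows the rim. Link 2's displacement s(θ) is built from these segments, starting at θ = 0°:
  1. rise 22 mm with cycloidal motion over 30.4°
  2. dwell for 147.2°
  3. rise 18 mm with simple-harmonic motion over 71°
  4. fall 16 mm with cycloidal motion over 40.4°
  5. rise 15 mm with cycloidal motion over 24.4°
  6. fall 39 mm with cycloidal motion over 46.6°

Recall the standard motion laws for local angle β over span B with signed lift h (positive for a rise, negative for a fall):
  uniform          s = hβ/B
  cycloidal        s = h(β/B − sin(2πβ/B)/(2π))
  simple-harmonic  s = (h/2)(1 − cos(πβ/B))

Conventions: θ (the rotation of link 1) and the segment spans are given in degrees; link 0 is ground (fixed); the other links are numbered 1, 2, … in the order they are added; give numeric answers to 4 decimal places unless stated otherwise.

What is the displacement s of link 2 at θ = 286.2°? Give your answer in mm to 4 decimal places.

segment 1 (0° to 30.4°, cycloidal, h = 22) is passed completely: s = 0.0000 + (22) = 22.0000
segment 2 (30.4° to 177.6°, dwell): s unchanged at 22.0000
segment 3 (177.6° to 248.6°, simple-harmonic, h = 18) is passed completely: s = 22.0000 + (18) = 40.0000
θ = 286.2° falls in segment 4 (248.6° to 289°, cycloidal, h = -16): β = 286.2 − 248.6 = 37.6°, B = 40.4°; Δs = -16·(0.9307 − sin(2π·0.9307)/(2π)) = -15.9653; s = 40.0000 − 15.9653 = 24.0347

24.0347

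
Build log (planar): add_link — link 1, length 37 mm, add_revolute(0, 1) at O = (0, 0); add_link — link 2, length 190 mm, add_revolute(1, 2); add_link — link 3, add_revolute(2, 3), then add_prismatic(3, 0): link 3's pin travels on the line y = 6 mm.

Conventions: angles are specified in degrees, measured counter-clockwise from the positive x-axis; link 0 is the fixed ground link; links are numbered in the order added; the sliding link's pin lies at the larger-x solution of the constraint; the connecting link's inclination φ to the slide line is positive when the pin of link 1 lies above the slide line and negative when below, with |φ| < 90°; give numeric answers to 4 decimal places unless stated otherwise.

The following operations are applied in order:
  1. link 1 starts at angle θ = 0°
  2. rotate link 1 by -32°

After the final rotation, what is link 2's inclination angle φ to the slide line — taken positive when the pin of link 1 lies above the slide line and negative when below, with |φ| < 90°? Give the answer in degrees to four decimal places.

geometry: r = 37 mm, L = 190 mm, e = 6 mm; θ starts at 0°
rotate link 1 by -32°: θ ← 0° -32° = -32°
h = r sin θ − e = -19.607013 − 6 = -25.607013
sin φ = h / L = -25.607013 / 190 = -0.13477375
φ = arcsin(-0.13477375) = -7.745537°

-7.7455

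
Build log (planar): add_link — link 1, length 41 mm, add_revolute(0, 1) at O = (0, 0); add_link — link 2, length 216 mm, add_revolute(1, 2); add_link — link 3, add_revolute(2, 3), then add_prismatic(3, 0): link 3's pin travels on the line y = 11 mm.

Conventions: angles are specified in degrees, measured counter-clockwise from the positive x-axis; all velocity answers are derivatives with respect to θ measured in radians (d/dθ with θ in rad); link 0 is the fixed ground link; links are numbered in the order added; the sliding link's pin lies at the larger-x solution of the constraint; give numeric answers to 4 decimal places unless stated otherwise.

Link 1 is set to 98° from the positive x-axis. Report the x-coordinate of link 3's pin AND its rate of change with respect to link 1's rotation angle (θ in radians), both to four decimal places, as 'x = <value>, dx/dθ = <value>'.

geometry: r = 41 mm, L = 216 mm, e = 11 mm
crank pin P = (r cos θ, r sin θ) = (-5.706097, 40.600991)
h = r sin θ − e = 40.600991 − 11 = 29.600991
x = r cos θ + √(L² − h²) = -5.706097 + 213.962103 = 208.256005
dx/dθ = −r sin θ − h·r cos θ/√(L² − h²) (θ in radians; h = 29.600991) = -39.811570

x = 208.2560, dx/dθ = -39.8116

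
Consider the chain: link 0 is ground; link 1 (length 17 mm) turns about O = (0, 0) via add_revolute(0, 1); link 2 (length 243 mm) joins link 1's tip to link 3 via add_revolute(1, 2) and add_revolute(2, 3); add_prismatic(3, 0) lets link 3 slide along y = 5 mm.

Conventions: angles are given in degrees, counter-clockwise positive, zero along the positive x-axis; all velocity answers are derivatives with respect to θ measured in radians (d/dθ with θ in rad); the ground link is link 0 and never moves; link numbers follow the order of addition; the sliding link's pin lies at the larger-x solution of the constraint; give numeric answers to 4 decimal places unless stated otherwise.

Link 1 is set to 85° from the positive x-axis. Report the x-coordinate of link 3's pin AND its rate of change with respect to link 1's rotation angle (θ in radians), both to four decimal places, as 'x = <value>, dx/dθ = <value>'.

geometry: r = 17 mm, L = 243 mm, e = 5 mm
crank pin P = (r cos θ, r sin θ) = (1.481648, 16.935310)
h = r sin θ − e = 16.935310 − 5 = 11.935310
x = r cos θ + √(L² − h²) = 1.481648 + 242.706713 = 244.188360
dx/dθ = −r sin θ − h·r cos θ/√(L² − h²) (θ in radians; h = 11.935310) = -17.008171

x = 244.1884, dx/dθ = -17.0082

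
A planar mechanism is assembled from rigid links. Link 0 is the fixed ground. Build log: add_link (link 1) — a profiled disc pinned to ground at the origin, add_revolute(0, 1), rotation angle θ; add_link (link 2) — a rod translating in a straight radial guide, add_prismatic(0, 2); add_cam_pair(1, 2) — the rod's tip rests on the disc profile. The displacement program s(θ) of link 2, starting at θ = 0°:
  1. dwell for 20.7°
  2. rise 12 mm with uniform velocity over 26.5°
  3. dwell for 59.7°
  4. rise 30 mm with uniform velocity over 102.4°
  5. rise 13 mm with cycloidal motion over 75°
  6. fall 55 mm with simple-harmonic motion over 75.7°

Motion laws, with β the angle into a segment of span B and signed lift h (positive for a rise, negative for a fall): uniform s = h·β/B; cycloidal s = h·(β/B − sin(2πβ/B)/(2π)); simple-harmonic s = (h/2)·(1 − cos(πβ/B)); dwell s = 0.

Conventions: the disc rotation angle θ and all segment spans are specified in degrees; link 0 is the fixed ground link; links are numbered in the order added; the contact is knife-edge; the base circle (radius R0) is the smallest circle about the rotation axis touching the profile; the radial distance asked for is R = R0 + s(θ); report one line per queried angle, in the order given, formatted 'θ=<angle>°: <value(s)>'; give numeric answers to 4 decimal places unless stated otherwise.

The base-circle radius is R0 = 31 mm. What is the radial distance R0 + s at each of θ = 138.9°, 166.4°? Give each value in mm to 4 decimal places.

seg 1 [0°–20.7°] dwell: s stays 0.0000
seg 2 [20.7°–47.2°] uniform, h=12: full span → s += 12 → s = 12.0000
seg 3 [47.2°–106.9°] dwell: s stays 12.0000
seg 4 [106.9°–209.3°] uniform, h=30: θ=138.9° here. β=32, B=102.4. 30·32/102.4 = 9.3750 → s = 21.3750
seg 4 [106.9°–209.3°] uniform, h=30: θ=166.4° here. β=59.5, B=102.4. 30·59.5/102.4 = 17.4316 → s = 29.4316
θ=138.9°: R = R0 + s = 31 + 21.3750 = 52.3750
θ=166.4°: R = R0 + s = 31 + 29.4316 = 60.4316

θ=138.9°: 52.3750
θ=166.4°: 60.4316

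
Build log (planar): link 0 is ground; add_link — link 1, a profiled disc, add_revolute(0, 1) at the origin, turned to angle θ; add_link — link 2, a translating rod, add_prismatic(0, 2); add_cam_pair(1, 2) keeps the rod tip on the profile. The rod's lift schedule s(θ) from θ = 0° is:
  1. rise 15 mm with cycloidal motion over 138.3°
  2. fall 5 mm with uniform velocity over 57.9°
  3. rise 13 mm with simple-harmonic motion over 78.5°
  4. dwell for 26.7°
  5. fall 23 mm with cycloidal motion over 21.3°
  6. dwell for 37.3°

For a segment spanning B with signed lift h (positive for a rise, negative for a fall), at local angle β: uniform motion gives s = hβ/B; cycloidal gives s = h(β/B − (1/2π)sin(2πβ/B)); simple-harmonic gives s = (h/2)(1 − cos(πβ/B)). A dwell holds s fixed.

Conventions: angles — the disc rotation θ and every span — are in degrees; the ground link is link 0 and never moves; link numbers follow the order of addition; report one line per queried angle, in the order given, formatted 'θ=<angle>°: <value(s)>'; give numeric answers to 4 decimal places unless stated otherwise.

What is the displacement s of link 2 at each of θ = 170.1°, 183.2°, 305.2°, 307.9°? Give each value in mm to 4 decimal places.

seg 1 [0°–138.3°] cycloidal, h=15: full span → s += 15 → s = 15.0000
seg 2 [138.3°–196.2°] uniform, h=-5: θ=170.1° here. β=31.8, B=57.9. -5·31.8/57.9 = -2.7461 → s = 12.2539
seg 2 [138.3°–196.2°] uniform, h=-5: θ=183.2° here. β=44.9, B=57.9. -5·44.9/57.9 = -3.8774 → s = 11.1226
seg 2 [138.3°–196.2°] uniform, h=-5: full span → s += -5 → s = 10.0000
seg 3 [196.2°–274.7°] simple-harmonic, h=13: full span → s += 13 → s = 23.0000
seg 4 [274.7°–301.4°] dwell: s stays 23.0000
seg 5 [301.4°–322.7°] cycloidal, h=-23: θ=305.2° here. β=3.8, B=21.3. -23·(0.1784 − sin(2π·0.1784)/(2π)) = -0.8069 → s = 22.1931
seg 5 [301.4°–322.7°] cycloidal, h=-23: θ=307.9° here. β=6.5, B=21.3. -23·(0.3052 − sin(2π·0.3052)/(2π)) = -3.5759 → s = 19.4241

θ=170.1°: 12.2539
θ=183.2°: 11.1226
θ=305.2°: 22.1931
θ=307.9°: 19.4241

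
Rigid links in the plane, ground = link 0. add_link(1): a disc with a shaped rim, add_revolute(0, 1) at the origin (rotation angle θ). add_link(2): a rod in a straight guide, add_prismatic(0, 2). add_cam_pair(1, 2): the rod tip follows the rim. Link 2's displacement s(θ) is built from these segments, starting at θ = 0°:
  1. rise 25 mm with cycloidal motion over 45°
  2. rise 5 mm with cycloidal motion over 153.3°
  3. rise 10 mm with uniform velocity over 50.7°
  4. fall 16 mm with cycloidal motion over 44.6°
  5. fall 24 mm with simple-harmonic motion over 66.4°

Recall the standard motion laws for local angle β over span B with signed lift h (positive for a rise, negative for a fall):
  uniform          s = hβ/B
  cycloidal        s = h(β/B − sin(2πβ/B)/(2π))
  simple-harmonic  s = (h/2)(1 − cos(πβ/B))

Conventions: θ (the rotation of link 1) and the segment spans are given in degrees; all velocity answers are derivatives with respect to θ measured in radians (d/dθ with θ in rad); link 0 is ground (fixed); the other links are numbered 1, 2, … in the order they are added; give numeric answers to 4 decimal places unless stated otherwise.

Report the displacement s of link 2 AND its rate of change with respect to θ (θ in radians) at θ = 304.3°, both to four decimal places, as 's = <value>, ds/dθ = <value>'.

segment 1 (0° to 45°, cycloidal, h = 25) is passed completely: s = 0.0000 + (25) = 25.0000
segment 2 (45° to 198.3°, cycloidal, h = 5) is passed completely: s = 25.0000 + (5) = 30.0000
segment 3 (198.3° to 249°, uniform, h = 10) is passed completely: s = 30.0000 + (10) = 40.0000
segment 4 (249° to 293.6°, cycloidal, h = -16) is passed completely: s = 40.0000 + (-16) = 24.0000
θ = 304.3° falls in segment 5 (293.6° to 360°, simple-harmonic, h = -24): β = 304.3 − 293.6 = 10.7°, B = 66.4°; Δs = -24/2·(1 − cos(π·0.1611)) = -1.5052; s = 24.0000 − 1.5052 = 22.4948
velocity in seg [293.6°–360°] (simple-harmonic), θ in radians: β = 10.7° = 0.1868 rad, B = 66.4° = 1.1589 rad; ds/dθ = (πh/(2B)) sin(πβ/B) = (π·(-24)/(2·1.1589)) sin(π·0.1611) = -15.773907 mm/rad

s = 22.4948, ds/dθ = -15.7739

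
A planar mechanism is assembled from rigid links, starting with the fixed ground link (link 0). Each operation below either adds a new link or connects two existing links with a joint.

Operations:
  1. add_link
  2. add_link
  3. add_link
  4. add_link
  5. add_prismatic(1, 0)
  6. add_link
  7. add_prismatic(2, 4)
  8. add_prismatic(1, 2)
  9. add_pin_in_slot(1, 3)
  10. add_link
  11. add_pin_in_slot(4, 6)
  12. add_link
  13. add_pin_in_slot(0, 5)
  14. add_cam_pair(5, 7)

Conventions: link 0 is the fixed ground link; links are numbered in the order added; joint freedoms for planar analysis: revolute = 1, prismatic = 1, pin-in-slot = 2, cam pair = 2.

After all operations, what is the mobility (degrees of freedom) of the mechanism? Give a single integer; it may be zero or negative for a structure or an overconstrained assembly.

ground; <1,0,0>
#1 <2,0,0>
#2 <3,0,0>
#3 <4,0,0>
#4 <5,0,0>
P:1↔0 J1 <5,1,0>
#5 <6,1,0>
P:2↔4 J1 <6,2,0>
P:1↔2 J1 <6,3,0>
PS:1↔3 J2 <6,3,1>
#6 <7,3,1>
PS:4↔6 J2 <7,3,2>
#7 <8,3,2>
PS:0↔5 J2 <8,3,3>
C:5↔7 J2 <8,3,4>
3×7 − 2×3 − 1×4 = 11

M = 11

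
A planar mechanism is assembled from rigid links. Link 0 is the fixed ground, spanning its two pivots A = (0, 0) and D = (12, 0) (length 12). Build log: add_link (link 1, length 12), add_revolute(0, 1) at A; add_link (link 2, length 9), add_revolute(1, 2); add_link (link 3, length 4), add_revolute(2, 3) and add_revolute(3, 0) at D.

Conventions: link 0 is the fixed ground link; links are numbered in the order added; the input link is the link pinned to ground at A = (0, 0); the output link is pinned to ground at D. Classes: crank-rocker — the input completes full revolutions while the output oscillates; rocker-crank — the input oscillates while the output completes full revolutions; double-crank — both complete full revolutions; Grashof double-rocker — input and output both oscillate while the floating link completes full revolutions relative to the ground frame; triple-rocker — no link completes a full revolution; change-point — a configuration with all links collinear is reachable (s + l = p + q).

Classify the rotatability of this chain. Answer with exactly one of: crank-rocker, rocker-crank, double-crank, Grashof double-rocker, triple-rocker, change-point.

lengths: ground=12, input=12, coupler=9, output=4
sorted: s=4 (shortest), l=12 (longest), p+q=21
s + l = 16 vs p + q = 21
s + l < p + q (Grashof) with shortest = output link → rocker-crank

rocker-crank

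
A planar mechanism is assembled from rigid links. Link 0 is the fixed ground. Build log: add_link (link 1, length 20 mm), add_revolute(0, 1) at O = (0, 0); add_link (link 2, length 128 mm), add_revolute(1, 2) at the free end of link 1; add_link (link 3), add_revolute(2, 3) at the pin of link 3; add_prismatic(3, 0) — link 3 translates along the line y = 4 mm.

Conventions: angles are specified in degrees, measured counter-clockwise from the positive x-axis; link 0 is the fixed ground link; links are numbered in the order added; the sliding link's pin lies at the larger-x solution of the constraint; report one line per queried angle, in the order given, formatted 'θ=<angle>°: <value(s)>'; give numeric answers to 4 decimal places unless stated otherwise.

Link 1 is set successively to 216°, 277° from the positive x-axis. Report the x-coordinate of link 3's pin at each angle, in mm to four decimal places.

geometry: r = 20 mm, L = 128 mm, e = 4 mm
θ=216°: crank pin P = (r cos θ, r sin θ) = (-16.180340, -11.755705)
θ=216°: h = r sin θ − e = -11.755705 − 4 = -15.755705
θ=216°: x = r cos θ + √(L² − h²) = -16.180340 + 127.026603 = 110.846263
θ=277°: crank pin P = (r cos θ, r sin θ) = (2.437387, -19.850923)
θ=277°: h = r sin θ − e = -19.850923 − 4 = -23.850923
θ=277°: x = r cos θ + √(L² − h²) = 2.437387 + 125.758234 = 128.195621

θ=216°: 110.8463
θ=277°: 128.1956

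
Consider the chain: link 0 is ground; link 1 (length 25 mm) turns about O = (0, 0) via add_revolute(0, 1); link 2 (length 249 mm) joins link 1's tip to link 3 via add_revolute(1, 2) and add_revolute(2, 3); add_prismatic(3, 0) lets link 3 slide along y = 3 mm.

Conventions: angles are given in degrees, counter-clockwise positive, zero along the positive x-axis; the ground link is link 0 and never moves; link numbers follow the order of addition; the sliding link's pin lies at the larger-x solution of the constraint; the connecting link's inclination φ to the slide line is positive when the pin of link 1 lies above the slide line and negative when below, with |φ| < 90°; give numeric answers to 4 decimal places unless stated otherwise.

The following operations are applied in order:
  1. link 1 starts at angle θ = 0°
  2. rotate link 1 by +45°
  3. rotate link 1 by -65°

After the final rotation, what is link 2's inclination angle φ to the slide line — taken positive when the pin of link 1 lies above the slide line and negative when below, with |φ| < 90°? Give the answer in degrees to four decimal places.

geometry: r = 25 mm, L = 249 mm, e = 3 mm; θ starts at 0°
rotate link 1 by +45°: θ ← 0° +45° = 45°
rotate link 1 by -65°: θ ← 45° -65° = -20°
h = r sin θ − e = -8.550504 − 3 = -11.550504
sin φ = h / L = -11.550504 / 249 = -0.04638756
φ = arcsin(-0.04638756) = -2.658766°

-2.6588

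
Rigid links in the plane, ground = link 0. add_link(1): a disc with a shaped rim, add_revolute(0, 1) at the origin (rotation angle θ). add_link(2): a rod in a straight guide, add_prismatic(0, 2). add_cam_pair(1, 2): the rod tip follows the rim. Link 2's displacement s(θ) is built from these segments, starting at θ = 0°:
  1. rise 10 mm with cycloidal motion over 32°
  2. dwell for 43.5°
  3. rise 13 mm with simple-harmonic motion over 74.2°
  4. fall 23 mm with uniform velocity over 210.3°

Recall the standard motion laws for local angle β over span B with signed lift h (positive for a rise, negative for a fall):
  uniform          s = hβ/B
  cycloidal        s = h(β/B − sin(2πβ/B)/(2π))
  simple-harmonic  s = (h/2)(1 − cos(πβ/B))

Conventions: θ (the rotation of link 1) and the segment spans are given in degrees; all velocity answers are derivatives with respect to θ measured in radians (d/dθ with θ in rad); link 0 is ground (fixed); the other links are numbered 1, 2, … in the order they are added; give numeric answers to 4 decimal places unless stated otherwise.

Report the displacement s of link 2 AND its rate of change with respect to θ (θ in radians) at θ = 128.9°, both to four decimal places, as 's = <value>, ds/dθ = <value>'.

segment 1 (0° to 32°, cycloidal, h = 10) is passed completely: s = 0.0000 + (10) = 10.0000
segment 2 (32° to 75.5°, dwell): s unchanged at 10.0000
θ = 128.9° falls in segment 3 (75.5° to 149.7°, simple-harmonic, h = 13): β = 128.9 − 75.5 = 53.4°, B = 74.2°; Δs = 13/2·(1 − cos(π·0.7197)) = 10.6382; s = 10.0000 + 10.6382 = 20.6382
velocity in seg [75.5°–149.7°] (simple-harmonic), θ in radians: β = 53.4° = 0.9320 rad, B = 74.2° = 1.2950 rad; ds/dθ = (πh/(2B)) sin(πβ/B) = (π·13/(2·1.2950)) sin(π·0.7197) = 12.159809 mm/rad

s = 20.6382, ds/dθ = 12.1598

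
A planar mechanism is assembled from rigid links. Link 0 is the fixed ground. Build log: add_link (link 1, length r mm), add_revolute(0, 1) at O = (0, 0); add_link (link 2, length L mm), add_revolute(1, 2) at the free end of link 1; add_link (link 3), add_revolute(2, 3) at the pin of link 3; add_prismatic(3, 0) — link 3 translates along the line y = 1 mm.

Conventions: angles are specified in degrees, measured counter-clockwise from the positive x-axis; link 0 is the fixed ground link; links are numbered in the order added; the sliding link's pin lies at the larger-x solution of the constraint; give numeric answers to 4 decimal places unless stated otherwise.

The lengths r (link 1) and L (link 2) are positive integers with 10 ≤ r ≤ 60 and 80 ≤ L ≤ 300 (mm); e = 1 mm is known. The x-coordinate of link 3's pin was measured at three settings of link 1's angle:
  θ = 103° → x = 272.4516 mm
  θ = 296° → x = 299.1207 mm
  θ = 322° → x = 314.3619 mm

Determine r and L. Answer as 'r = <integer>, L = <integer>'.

constraint per measurement: (x − r cos θ)² + (r sin θ − e)² = L²
subtracting the θ₁ and θ₂ equations cancels the r² and L² terms:
r = (x₁² − x₂²) / (2[(x₁cos θ₁ + e sin θ₁) − (x₂cos θ₂ + e sin θ₂)]) = 40.0001 → r = 40
L² = (x₁ − r cos θ₁)² + (r sin θ₁ − e)² = 80655.9867 → L = 284.0000 → L = 284
check at θ₃=322°: x = 314.3619 (printed 314.3619) ✓

r = 40, L = 284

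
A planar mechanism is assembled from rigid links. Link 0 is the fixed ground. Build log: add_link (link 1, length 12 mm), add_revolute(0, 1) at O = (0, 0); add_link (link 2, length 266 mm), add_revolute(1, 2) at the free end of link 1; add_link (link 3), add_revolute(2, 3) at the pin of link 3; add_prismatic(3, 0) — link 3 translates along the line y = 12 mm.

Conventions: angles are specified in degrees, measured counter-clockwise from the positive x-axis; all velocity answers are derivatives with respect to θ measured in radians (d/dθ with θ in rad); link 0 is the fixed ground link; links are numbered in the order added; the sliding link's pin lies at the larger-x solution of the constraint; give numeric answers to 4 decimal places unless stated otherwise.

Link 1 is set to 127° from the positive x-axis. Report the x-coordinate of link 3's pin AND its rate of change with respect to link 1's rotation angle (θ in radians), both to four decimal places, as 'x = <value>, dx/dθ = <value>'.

geometry: r = 12 mm, L = 266 mm, e = 12 mm
crank pin P = (r cos θ, r sin θ) = (-7.221780, 9.583626)
h = r sin θ − e = 9.583626 − 12 = -2.416374
x = r cos θ + √(L² − h²) = -7.221780 + 265.989024 = 258.767244
dx/dθ = −r sin θ − h·r cos θ/√(L² − h²) (θ in radians; h = -2.416374) = -9.649232

x = 258.7672, dx/dθ = -9.6492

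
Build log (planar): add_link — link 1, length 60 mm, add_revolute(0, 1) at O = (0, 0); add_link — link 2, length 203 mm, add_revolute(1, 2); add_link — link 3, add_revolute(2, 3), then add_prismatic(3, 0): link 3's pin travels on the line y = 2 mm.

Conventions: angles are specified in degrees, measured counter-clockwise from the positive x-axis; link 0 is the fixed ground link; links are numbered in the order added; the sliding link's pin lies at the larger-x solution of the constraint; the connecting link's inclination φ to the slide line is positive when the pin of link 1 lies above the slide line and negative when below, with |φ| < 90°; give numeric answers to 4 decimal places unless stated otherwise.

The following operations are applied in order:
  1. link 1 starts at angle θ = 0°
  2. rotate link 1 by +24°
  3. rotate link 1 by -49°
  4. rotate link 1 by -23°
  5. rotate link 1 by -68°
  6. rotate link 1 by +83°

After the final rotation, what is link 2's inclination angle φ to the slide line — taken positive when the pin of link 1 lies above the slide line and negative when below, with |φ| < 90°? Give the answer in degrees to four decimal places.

geometry: r = 60 mm, L = 203 mm, e = 2 mm; θ starts at 0°
rotate link 1 by +24°: θ ← 0° +24° = 24°
rotate link 1 by -49°: θ ← 24° -49° = -25°
rotate link 1 by -23°: θ ← -25° -23° = -48°
rotate link 1 by -68°: θ ← -48° -68° = -116°
rotate link 1 by +83°: θ ← -116° +83° = -33°
h = r sin θ − e = -32.678342 − 2 = -34.678342
sin φ = h / L = -34.678342 / 203 = -0.17082927
φ = arcsin(-0.17082927) = -9.836038°

-9.8360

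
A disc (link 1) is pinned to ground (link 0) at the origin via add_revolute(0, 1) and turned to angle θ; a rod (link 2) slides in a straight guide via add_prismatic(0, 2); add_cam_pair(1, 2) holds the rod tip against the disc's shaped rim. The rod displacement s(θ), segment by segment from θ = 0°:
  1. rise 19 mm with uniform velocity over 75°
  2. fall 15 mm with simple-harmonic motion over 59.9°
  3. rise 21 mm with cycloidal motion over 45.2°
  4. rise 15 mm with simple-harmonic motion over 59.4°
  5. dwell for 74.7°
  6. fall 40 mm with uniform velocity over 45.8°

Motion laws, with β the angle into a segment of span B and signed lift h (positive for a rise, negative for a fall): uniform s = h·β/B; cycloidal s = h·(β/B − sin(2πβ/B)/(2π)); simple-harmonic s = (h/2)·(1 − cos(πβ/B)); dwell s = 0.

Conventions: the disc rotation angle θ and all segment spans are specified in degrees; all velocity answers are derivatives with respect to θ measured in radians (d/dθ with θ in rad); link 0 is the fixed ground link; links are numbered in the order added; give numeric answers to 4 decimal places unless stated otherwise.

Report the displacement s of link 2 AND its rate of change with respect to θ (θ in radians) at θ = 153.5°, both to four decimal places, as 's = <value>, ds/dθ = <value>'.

segment 1 (0° to 75°, uniform, h = 19) is passed completely: s = 0.0000 + (19) = 19.0000
segment 2 (75° to 134.9°, simple-harmonic, h = -15) is passed completely: s = 19.0000 + (-15) = 4.0000
θ = 153.5° falls in segment 3 (134.9° to 180.1°, cycloidal, h = 21): β = 153.5 − 134.9 = 18.6°, B = 45.2°; Δs = 21·(0.4115 − sin(2π·0.4115)/(2π)) = 6.8775; s = 4.0000 + 6.8775 = 10.8775
velocity in seg [134.9°–180.1°] (cycloidal), θ in radians: β = 18.6° = 0.3246 rad, B = 45.2° = 0.7889 rad; ds/dθ = (h/B)(1 − cos(2πβ/B)) = (21/0.7889)(1 − cos(2π·0.4115)) = 49.229315 mm/rad

s = 10.8775, ds/dθ = 49.2293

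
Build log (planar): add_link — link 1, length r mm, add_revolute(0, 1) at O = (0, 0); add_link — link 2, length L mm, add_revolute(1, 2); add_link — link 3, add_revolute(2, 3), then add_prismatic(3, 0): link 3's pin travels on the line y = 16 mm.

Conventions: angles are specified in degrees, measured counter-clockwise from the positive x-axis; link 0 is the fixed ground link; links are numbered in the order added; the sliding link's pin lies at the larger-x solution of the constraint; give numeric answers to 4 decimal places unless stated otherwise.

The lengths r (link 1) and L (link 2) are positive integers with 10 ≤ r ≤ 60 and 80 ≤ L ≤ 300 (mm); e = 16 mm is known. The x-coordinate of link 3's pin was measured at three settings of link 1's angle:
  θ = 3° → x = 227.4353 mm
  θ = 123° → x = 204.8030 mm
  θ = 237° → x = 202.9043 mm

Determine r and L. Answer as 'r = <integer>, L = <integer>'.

constraint per measurement: (x − r cos θ)² + (r sin θ − e)² = L²
subtracting the θ₁ and θ₂ equations cancels the r² and L² terms:
r = (x₁² − x₂²) / (2[(x₁cos θ₁ + e sin θ₁) − (x₂cos θ₂ + e sin θ₂)]) = 15.0000 → r = 15
L² = (x₁ − r cos θ₁)² + (r sin θ₁ − e)² = 45368.9862 → L = 213.0000 → L = 213
check at θ₃=237°: x = 202.9043 (printed 202.9043) ✓

r = 15, L = 213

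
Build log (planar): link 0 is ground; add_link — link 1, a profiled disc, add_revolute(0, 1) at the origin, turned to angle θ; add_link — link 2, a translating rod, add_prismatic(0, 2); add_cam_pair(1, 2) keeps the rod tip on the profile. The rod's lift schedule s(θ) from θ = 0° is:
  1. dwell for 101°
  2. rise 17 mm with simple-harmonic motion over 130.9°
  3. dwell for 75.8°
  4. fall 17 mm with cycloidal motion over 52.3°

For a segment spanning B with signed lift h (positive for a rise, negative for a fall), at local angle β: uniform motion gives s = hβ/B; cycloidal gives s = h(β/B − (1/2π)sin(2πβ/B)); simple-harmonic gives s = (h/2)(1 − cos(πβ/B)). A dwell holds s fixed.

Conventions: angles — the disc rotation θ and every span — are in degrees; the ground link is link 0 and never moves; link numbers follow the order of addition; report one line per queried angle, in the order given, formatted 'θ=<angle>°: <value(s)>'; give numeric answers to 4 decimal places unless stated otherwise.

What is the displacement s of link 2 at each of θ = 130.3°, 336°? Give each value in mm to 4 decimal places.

seg 1 [0°–101°] dwell: s stays 0.0000
seg 2 [101°–231.9°] simple-harmonic, h=17: θ=130.3° here. β=29.3, B=130.9. 17/2·(1 − cos(π·0.2238)) = 2.0164 → s = 2.0164
seg 2 [101°–231.9°] simple-harmonic, h=17: full span → s += 17 → s = 17.0000
seg 3 [231.9°–307.7°] dwell: s stays 17.0000
seg 4 [307.7°–360°] cycloidal, h=-17: θ=336° here. β=28.3, B=52.3. -17·(0.5411 − sin(2π·0.5411)/(2π)) = -9.8900 → s = 7.1100

θ=130.3°: 2.0164
θ=336°: 7.1100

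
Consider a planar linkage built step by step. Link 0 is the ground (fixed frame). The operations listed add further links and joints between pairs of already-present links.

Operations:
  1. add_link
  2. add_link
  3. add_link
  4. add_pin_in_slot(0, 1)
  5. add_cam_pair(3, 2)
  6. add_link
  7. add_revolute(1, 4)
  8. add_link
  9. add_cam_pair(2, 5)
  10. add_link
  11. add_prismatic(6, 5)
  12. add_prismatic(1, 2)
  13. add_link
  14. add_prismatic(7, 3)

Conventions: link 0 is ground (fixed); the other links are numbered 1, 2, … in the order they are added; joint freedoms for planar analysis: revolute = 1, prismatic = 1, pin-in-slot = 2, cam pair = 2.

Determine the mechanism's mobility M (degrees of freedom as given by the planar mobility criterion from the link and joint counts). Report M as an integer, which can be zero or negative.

ground; <1,0,0>
#1 <2,0,0>
#2 <3,0,0>
#3 <4,0,0>
PS:0↔1 J2 <4,0,1>
C:3↔2 J2 <4,0,2>
#4 <5,0,2>
R:1↔4 J1 <5,1,2>
#5 <6,1,2>
C:2↔5 J2 <6,1,3>
#6 <7,1,3>
P:6↔5 J1 <7,2,3>
P:1↔2 J1 <7,3,3>
#7 <8,3,3>
P:7↔3 J1 <8,4,3>
3×7 − 2×4 − 1×3 = 10

M = 10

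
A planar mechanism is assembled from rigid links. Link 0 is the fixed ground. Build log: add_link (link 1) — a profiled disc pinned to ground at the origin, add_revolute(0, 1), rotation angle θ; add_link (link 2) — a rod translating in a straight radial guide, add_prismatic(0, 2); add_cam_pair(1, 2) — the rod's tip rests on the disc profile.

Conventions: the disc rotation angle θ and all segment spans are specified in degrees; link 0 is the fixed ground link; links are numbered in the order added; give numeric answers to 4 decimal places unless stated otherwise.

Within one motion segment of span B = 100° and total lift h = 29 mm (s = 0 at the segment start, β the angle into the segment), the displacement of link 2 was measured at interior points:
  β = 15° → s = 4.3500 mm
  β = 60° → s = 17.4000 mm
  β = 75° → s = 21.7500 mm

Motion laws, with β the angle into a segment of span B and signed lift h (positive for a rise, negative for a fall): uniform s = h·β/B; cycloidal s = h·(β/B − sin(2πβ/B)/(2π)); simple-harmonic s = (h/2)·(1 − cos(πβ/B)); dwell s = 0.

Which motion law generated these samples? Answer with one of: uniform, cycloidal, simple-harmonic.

candidates at β/B = r: uniform s = h·r (linear in β); cycloidal s = h·(r − sin(2πr)/(2π)); simple-harmonic s = (h/2)(1 − cos(πr))
β=15°: printed 4.3500 | uniform 4.3500, cycloidal 0.6160, simple-harmonic 1.5804
β=60°: printed 17.4000 | uniform 17.4000, cycloidal 20.1129, simple-harmonic 18.9807
β=75°: printed 21.7500 | uniform 21.7500, cycloidal 26.3655, simple-harmonic 24.7530
only one law matches every sample → uniform

uniform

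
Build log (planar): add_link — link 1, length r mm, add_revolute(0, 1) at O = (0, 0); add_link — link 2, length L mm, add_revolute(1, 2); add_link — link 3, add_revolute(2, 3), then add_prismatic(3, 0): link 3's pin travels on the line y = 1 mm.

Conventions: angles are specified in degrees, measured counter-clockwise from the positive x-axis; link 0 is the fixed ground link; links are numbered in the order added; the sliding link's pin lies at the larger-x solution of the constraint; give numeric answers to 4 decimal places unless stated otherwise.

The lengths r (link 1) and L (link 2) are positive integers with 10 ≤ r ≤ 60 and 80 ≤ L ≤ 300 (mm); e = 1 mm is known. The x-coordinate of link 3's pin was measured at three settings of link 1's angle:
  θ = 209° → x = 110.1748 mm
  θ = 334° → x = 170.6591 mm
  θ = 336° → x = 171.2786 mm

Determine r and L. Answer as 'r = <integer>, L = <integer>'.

constraint per measurement: (x − r cos θ)² + (r sin θ − e)² = L²
subtracting the θ₁ and θ₂ equations cancels the r² and L² terms:
r = (x₁² − x₂²) / (2[(x₁cos θ₁ + e sin θ₁) − (x₂cos θ₂ + e sin θ₂)]) = 34.0000 → r = 34
L² = (x₁ − r cos θ₁)² + (r sin θ₁ − e)² = 19881.0051 → L = 141.0000 → L = 141
check at θ₃=336°: x = 171.2786 (printed 171.2786) ✓

r = 34, L = 141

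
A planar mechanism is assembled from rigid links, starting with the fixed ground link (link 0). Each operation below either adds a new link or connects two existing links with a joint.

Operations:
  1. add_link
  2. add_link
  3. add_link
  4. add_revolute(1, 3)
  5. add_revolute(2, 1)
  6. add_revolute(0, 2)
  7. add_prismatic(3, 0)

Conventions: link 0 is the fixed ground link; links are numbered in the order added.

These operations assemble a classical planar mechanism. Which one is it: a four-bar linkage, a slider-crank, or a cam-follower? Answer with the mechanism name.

links: 4 (incl. ground); joints: 3 revolute, 1 prismatic, 0 higher (cam) pair, forming one closed loop
4 links, 3 revolutes + 1 prismatic in one loop → slider-crank

slider-crank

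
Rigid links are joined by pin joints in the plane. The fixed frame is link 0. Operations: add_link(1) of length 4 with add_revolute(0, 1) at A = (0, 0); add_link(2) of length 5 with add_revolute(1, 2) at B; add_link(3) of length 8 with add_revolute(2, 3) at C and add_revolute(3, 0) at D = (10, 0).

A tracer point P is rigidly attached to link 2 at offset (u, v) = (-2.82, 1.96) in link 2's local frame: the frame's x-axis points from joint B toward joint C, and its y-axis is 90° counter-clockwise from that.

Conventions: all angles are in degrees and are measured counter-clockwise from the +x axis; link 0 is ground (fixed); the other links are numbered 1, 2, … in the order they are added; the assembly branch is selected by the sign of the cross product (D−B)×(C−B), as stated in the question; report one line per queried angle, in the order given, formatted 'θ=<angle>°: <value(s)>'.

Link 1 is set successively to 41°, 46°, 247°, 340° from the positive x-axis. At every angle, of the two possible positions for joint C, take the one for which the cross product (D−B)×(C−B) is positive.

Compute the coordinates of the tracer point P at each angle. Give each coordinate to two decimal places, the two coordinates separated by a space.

A=(0,0), D=(10.00,0)
θ=41°: B = A + 4.00·(cos41°, sin41°) = (3.0188, 2.6242)
θ=41°: |BD| = 7.4581
θ=41°: circle(B,5.00) ∩ circle(D,8.00): a=1.1144, h=4.8742
θ=41°:   candidates: C₊=(5.7771,6.7946) cross=36.352; C₋=(2.3470,-2.3304) cross=-36.352
θ=41°:   branch + wants cross > 0 → take C=(5.7771,6.7946) (cross=36.352)
θ=41°: ex = (C−B)/|BC| = (0.5516,0.8341); ey = (-0.8341,0.5516)
θ=41°: P = B + -2.82·ex + 1.96·ey = (-0.1716,1.3534)
θ=46°: B = A + 4.00·(cos46°, sin46°) = (2.7786, 2.8774)
θ=46°: |BD| = 7.7735
θ=46°: circle(B,5.00) ∩ circle(D,8.00): a=1.3782, h=4.8063
θ=46°:   candidates: C₊=(5.8380,6.8321) cross=37.362; C₋=(2.2799,-2.0977) cross=-37.362
θ=46°:   branch + wants cross > 0 → take C=(5.8380,6.8321) (cross=37.362)
θ=46°: ex = (C−B)/|BC| = (0.6119,0.7910); ey = (-0.7910,0.6119)
θ=46°: P = B + -2.82·ex + 1.96·ey = (-0.4971,1.8462)
θ=247°: B = A + 4.00·(cos247°, sin247°) = (-1.5629, -3.6820)
θ=247°: |BD| = 12.1350
θ=247°: circle(B,5.00) ∩ circle(D,8.00): a=4.4606, h=2.2590
θ=247°:   candidates: C₊=(2.0019,-0.1761) cross=27.413; C₋=(3.3728,-4.4811) cross=-27.413
θ=247°:   branch + wants cross > 0 → take C=(2.0019,-0.1761) (cross=27.413)
θ=247°: ex = (C−B)/|BC| = (0.7130,0.7012); ey = (-0.7012,0.7130)
θ=247°: P = B + -2.82·ex + 1.96·ey = (-4.9478,-4.2620)
θ=340°: B = A + 4.00·(cos340°, sin340°) = (3.7588, -1.3681)
θ=340°: |BD| = 6.3894
θ=340°: circle(B,5.00) ∩ circle(D,8.00): a=0.1428, h=4.9980
θ=340°:   candidates: C₊=(2.8281,3.5445) cross=31.934; C₋=(4.9684,-6.2196) cross=-31.934
θ=340°:   branch + wants cross > 0 → take C=(2.8281,3.5445) (cross=31.934)
θ=340°: ex = (C−B)/|BC| = (-0.1861,0.9825); ey = (-0.9825,-0.1861)
θ=340°: P = B + -2.82·ex + 1.96·ey = (2.3579,-4.5036)

θ=41°: -0.17 1.35
θ=46°: -0.50 1.85
θ=247°: -4.95 -4.26
θ=340°: 2.36 -4.50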